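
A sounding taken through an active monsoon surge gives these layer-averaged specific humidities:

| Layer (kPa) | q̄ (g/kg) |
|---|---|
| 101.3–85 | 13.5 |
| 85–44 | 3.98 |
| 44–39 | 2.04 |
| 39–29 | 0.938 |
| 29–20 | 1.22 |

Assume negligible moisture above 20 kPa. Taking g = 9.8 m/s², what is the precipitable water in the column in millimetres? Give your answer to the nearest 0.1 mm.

PW ≈ 42.2 mm

Precipitable water is the column-integrated vapour mass per unit area: PW = (1/g) Σ q̄ Δp, with q in kg/kg and Δp in Pa (1 kg/m² of water = 1 mm).
Layer 101.3–85 kPa: Δp = 163 hPa = 16300 Pa, q̄ = 0.0135 kg/kg → 0.0135 × 16300 / 9.8 = 22.45 mm
Layer 85–44 kPa: Δp = 410 hPa = 41000 Pa, q̄ = 0.00398 kg/kg → 0.00398 × 41000 / 9.8 = 16.65 mm
Layer 44–39 kPa: Δp = 50 hPa = 5000 Pa, q̄ = 0.00204 kg/kg → 0.00204 × 5000 / 9.8 = 1.04 mm
Layer 39–29 kPa: Δp = 100 hPa = 10000 Pa, q̄ = 0.000938 kg/kg → 0.000938 × 10000 / 9.8 = 0.96 mm
Layer 29–20 kPa: Δp = 90 hPa = 9000 Pa, q̄ = 0.00122 kg/kg → 0.00122 × 9000 / 9.8 = 1.12 mm
PW = 22.45 + 16.65 + 1.04 + 0.96 + 1.12 = 42.22 ≈ 42.2 mm.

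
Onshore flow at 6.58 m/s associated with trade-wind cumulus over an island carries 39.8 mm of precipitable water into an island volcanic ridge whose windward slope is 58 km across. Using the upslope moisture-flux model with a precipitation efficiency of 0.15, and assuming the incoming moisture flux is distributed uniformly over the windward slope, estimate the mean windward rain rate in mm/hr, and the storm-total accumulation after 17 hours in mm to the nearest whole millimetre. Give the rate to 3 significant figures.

R ≈ 2.44 mm/hr; total ≈ 41 mm

Incoming column moisture flux per unit ridge length: F = V × PW = 6.58 × 39.8 = 261.884 mm·m/s.
Spread over the 58 km slope with efficiency ε = 0.15: R = ε·F/W = 0.15 × 261.884 / 58000 m = 6.773e-04 mm/s.
R = 6.773e-04 × 3600 = 2.44 mm/hr.
Over 17 h: total = 2.44 × 17 = 41.48 ≈ 41 mm.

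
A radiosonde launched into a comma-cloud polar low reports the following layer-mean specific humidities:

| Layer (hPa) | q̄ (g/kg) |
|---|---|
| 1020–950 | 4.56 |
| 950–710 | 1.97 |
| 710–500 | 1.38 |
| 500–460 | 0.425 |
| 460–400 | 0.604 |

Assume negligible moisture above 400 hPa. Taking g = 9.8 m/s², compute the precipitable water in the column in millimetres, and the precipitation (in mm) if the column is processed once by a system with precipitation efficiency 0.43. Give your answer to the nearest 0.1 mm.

PW ≈ 11.6 mm; precipitation ≈ 5.0 mm

Precipitable water is the column-integrated vapour mass per unit area: PW = (1/g) Σ q̄ Δp, with q in kg/kg and Δp in Pa (1 kg/m² of water = 1 mm).
Layer 1020–950 hPa: Δp = 70 hPa = 7000 Pa, q̄ = 0.00456 kg/kg → 0.00456 × 7000 / 9.8 = 3.26 mm
Layer 950–710 hPa: Δp = 240 hPa = 24000 Pa, q̄ = 0.00197 kg/kg → 0.00197 × 24000 / 9.8 = 4.82 mm
Layer 710–500 hPa: Δp = 210 hPa = 21000 Pa, q̄ = 0.00138 kg/kg → 0.00138 × 21000 / 9.8 = 2.96 mm
Layer 500–460 hPa: Δp = 40 hPa = 4000 Pa, q̄ = 0.000425 kg/kg → 0.000425 × 4000 / 9.8 = 0.17 mm
Layer 460–400 hPa: Δp = 60 hPa = 6000 Pa, q̄ = 0.000604 kg/kg → 0.000604 × 6000 / 9.8 = 0.37 mm
PW = 3.26 + 4.82 + 2.96 + 0.17 + 0.37 = 11.58 ≈ 11.6 mm.
Precipitation = ε × PW = 0.43 × 11.6 = 5.0 mm.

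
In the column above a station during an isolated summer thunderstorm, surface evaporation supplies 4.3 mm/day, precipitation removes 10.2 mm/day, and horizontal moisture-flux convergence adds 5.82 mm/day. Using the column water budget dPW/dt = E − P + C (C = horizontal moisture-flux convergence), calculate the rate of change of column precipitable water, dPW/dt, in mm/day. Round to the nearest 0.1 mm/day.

dPW/dt = E − P + C = 4.3 − 10.2 + (5.82) = -0.1 mm/day.

dPW/dt ≈ -0.1 mm/day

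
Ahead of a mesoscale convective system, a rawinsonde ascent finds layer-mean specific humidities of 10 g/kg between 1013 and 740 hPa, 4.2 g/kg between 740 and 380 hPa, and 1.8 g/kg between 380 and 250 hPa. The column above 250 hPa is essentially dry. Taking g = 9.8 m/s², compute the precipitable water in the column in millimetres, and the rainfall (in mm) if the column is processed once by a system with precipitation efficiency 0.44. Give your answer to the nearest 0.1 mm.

Precipitable water is the column-integrated vapour mass per unit area: PW = (1/g) Σ q̄ Δp, with q in kg/kg and Δp in Pa (1 kg/m² of water = 1 mm).
Layer 1013–740 hPa: Δp = 273 hPa = 27300 Pa, q̄ = 0.01 kg/kg → 0.01 × 27300 / 9.8 = 27.86 mm
Layer 740–380 hPa: Δp = 360 hPa = 36000 Pa, q̄ = 0.0042 kg/kg → 0.0042 × 36000 / 9.8 = 15.43 mm
Layer 380–250 hPa: Δp = 130 hPa = 13000 Pa, q̄ = 0.0018 kg/kg → 0.0018 × 13000 / 9.8 = 2.39 mm
PW = 27.86 + 15.43 + 2.39 = 45.68 ≈ 45.7 mm.
Rainfall = ε × PW = 0.44 × 45.7 = 20.1 mm.

PW ≈ 45.7 mm; rainfall ≈ 20.1 mm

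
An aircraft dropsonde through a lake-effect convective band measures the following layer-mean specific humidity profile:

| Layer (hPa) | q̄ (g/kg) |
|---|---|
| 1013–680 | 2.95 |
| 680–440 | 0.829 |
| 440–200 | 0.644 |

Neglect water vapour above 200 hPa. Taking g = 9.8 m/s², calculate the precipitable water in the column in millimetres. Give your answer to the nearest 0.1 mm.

Precipitable water is the column-integrated vapour mass per unit area: PW = (1/g) Σ q̄ Δp, with q in kg/kg and Δp in Pa (1 kg/m² of water = 1 mm).
Layer 1013–680 hPa: Δp = 333 hPa = 33300 Pa, q̄ = 0.00295 kg/kg → 0.00295 × 33300 / 9.8 = 10.02 mm
Layer 680–440 hPa: Δp = 240 hPa = 24000 Pa, q̄ = 0.000829 kg/kg → 0.000829 × 24000 / 9.8 = 2.03 mm
Layer 440–200 hPa: Δp = 240 hPa = 24000 Pa, q̄ = 0.000644 kg/kg → 0.000644 × 24000 / 9.8 = 1.58 mm
PW = 10.02 + 2.03 + 1.58 = 13.63 ≈ 13.6 mm.

PW ≈ 13.6 mm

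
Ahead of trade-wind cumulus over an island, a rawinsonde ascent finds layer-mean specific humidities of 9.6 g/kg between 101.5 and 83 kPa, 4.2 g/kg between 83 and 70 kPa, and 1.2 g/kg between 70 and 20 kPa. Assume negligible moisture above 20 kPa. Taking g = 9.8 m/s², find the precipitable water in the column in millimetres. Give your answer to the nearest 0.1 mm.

PW ≈ 29.8 mm

Precipitable water is the column-integrated vapour mass per unit area: PW = (1/g) Σ q̄ Δp, with q in kg/kg and Δp in Pa (1 kg/m² of water = 1 mm).
Layer 101.5–83 kPa: Δp = 185 hPa = 18500 Pa, q̄ = 0.0096 kg/kg → 0.0096 × 18500 / 9.8 = 18.12 mm
Layer 83–70 kPa: Δp = 130 hPa = 13000 Pa, q̄ = 0.0042 kg/kg → 0.0042 × 13000 / 9.8 = 5.57 mm
Layer 70–20 kPa: Δp = 500 hPa = 50000 Pa, q̄ = 0.0012 kg/kg → 0.0012 × 50000 / 9.8 = 6.12 mm
PW = 18.12 + 5.57 + 6.12 = 29.81 ≈ 29.8 mm.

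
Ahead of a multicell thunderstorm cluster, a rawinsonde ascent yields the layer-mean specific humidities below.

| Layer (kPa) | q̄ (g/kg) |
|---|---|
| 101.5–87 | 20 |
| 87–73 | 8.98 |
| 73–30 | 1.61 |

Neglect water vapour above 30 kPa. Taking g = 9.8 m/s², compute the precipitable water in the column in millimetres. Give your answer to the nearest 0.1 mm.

PW ≈ 49.5 mm

Precipitable water is the column-integrated vapour mass per unit area: PW = (1/g) Σ q̄ Δp, with q in kg/kg and Δp in Pa (1 kg/m² of water = 1 mm).
Layer 101.5–87 kPa: Δp = 145 hPa = 14500 Pa, q̄ = 0.02 kg/kg → 0.02 × 14500 / 9.8 = 29.59 mm
Layer 87–73 kPa: Δp = 140 hPa = 14000 Pa, q̄ = 0.00898 kg/kg → 0.00898 × 14000 / 9.8 = 12.83 mm
Layer 73–30 kPa: Δp = 430 hPa = 43000 Pa, q̄ = 0.00161 kg/kg → 0.00161 × 43000 / 9.8 = 7.06 mm
PW = 29.59 + 12.83 + 7.06 = 49.48 ≈ 49.5 mm.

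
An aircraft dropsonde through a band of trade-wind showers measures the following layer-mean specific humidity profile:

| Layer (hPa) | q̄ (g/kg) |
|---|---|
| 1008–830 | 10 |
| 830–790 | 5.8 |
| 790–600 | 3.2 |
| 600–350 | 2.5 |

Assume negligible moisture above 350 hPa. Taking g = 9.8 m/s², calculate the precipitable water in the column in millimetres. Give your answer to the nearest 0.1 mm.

Precipitable water is the column-integrated vapour mass per unit area: PW = (1/g) Σ q̄ Δp, with q in kg/kg and Δp in Pa (1 kg/m² of water = 1 mm).
Layer 1008–830 hPa: Δp = 178 hPa = 17800 Pa, q̄ = 0.01 kg/kg → 0.01 × 17800 / 9.8 = 18.16 mm
Layer 830–790 hPa: Δp = 40 hPa = 4000 Pa, q̄ = 0.0058 kg/kg → 0.0058 × 4000 / 9.8 = 2.37 mm
Layer 790–600 hPa: Δp = 190 hPa = 19000 Pa, q̄ = 0.0032 kg/kg → 0.0032 × 19000 / 9.8 = 6.20 mm
Layer 600–350 hPa: Δp = 250 hPa = 25000 Pa, q̄ = 0.0025 kg/kg → 0.0025 × 25000 / 9.8 = 6.38 mm
PW = 18.16 + 2.37 + 6.20 + 6.38 = 33.11 ≈ 33.1 mm.

PW ≈ 33.1 mm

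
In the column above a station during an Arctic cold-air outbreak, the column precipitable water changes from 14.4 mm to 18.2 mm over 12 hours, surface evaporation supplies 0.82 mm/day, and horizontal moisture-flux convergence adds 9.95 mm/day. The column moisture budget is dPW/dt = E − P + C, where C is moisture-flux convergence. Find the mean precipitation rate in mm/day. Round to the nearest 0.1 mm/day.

P ≈ 3.2 mm/day

dPW/dt = (18.2 − 14.4) mm / (12/24 day) = +7.600 mm/day.
P = E + C − dPW/dt = 0.82 + (9.95) − (+7.600) = 3.2 mm/day.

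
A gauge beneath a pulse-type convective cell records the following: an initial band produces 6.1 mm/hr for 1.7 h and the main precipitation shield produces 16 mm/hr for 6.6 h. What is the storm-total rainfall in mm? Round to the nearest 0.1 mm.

Total = Σ Rᵢ Δtᵢ = 6.1 × 1.7 + 16 × 6.6
      = 10.37 + 105.6 = 116.0 mm.

total ≈ 116.0 mm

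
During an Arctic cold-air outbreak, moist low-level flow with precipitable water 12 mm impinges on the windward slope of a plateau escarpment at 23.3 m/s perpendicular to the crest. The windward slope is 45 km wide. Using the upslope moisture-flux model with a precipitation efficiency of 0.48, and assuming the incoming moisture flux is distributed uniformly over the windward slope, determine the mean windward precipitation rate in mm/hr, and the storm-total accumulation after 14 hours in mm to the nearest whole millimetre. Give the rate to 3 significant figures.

Incoming column moisture flux per unit ridge length: F = V × PW = 23.3 × 12 = 279.6 mm·m/s.
Spread over the 45 km slope with efficiency ε = 0.48: R = ε·F/W = 0.48 × 279.6 / 45000 m = 2.982e-03 mm/s.
R = 2.982e-03 × 3600 = 10.7 mm/hr.
Over 14 h: total = 10.7 × 14 = 149.8 ≈ 150 mm.

R ≈ 10.7 mm/hr; total ≈ 150 mm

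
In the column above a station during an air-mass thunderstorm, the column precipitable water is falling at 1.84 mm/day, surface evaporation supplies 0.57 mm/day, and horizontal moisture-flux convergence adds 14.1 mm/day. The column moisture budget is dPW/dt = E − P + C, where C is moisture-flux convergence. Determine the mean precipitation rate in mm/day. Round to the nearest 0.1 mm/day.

dPW/dt = -1.84 mm/day.
P = E + C − dPW/dt = 0.57 + (14.1) − (-1.84) = 16.5 mm/day.

P ≈ 16.5 mm/day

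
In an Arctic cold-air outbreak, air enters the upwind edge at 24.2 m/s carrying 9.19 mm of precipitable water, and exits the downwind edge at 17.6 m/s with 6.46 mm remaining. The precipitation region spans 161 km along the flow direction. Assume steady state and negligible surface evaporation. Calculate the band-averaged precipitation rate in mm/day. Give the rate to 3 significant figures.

Column moisture flux per unit crosswind length is F = V × PW.
Inflow: F_in = 24.2 × 9.19 = 222.398 mm·m/s
Outflow: F_out = 17.6 × 6.46 = 113.696 mm·m/s
Steady-state rate R = (F_in − F_out)/L = (222.398 − 113.696) / 161000 m = 6.752e-04 mm/s.
R = 6.752e-04 × 3600 × 24 = 58.3 mm/day.

R ≈ 58.3 mm/day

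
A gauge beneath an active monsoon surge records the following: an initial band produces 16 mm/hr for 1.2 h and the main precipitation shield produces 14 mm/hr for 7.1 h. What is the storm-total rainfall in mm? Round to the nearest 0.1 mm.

Total = Σ Rᵢ Δtᵢ = 16 × 1.2 + 14 × 7.1
      = 19.2 + 99.4 = 118.6 mm.

total ≈ 118.6 mm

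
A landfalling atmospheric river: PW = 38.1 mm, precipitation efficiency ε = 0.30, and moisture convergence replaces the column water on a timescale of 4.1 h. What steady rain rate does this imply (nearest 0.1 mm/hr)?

Each overturning extracts ε × PW = 0.30 × 38.1 = 11.43 mm.
Rate = ε·PW / τ = 11.43 / 4.1 h = 2.8 mm/hr.

R ≈ 2.8 mm/hr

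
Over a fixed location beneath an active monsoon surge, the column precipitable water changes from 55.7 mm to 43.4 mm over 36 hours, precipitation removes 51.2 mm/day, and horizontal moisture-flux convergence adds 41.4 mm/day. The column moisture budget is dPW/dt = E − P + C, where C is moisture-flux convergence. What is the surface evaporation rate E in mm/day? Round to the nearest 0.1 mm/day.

E ≈ 1.6 mm/day

dPW/dt = (43.4 − 55.7) mm / (36/24 day) = -8.200 mm/day.
E = dPW/dt + P − C = (-8.200) + 51.2 − (41.4) = 1.6 mm/day.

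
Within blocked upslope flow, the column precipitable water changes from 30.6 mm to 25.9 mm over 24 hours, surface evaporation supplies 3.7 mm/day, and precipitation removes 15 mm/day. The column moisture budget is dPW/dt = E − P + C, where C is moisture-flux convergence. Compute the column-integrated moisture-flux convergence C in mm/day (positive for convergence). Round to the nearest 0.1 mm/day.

C ≈ 6.6 mm/day

dPW/dt = (25.9 − 30.6) mm / (24/24 day) = -4.700 mm/day.
C = dPW/dt − E + P = (-4.700) − 3.7 + 15 = 6.6 mm/day.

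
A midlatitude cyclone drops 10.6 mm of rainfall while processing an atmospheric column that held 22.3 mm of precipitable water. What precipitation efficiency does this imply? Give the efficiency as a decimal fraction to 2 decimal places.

ε ≈ 0.48

ε = rainfall / PW = 10.6 / 22.3 = 0.48.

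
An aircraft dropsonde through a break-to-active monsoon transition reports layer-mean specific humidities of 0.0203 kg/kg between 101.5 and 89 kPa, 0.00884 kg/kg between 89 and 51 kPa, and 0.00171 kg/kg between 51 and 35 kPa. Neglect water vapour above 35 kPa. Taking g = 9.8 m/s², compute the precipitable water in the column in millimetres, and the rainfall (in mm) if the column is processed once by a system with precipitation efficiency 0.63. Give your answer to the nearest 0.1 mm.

Precipitable water is the column-integrated vapour mass per unit area: PW = (1/g) Σ q̄ Δp, with q in kg/kg and Δp in Pa (1 kg/m² of water = 1 mm).
Layer 101.5–89 kPa: Δp = 125 hPa = 12500 Pa, q̄ = 0.0203 kg/kg → 0.0203 × 12500 / 9.8 = 25.89 mm
Layer 89–51 kPa: Δp = 380 hPa = 38000 Pa, q̄ = 0.00884 kg/kg → 0.00884 × 38000 / 9.8 = 34.28 mm
Layer 51–35 kPa: Δp = 160 hPa = 16000 Pa, q̄ = 0.00171 kg/kg → 0.00171 × 16000 / 9.8 = 2.79 mm
PW = 25.89 + 34.28 + 2.79 = 62.96 ≈ 63.0 mm.
Rainfall = ε × PW = 0.63 × 63.0 = 39.7 mm.

PW ≈ 63.0 mm; rainfall ≈ 39.7 mm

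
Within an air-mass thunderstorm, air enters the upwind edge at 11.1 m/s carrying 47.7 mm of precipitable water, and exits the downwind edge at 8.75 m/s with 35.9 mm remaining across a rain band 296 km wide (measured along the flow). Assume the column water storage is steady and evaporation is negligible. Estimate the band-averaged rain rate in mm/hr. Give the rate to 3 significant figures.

Column moisture flux per unit crosswind length is F = V × PW.
Inflow: F_in = 11.1 × 47.7 = 529.47 mm·m/s
Outflow: F_out = 8.75 × 35.9 = 314.125 mm·m/s
Steady-state rate R = (F_in − F_out)/L = (529.47 − 314.125) / 296000 m = 7.275e-04 mm/s.
R = 7.275e-04 × 3600 = 2.62 mm/hr.

R ≈ 2.62 mm/hr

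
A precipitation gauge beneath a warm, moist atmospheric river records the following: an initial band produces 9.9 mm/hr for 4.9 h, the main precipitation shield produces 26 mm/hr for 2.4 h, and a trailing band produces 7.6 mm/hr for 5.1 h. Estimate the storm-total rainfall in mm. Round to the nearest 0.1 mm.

total ≈ 149.7 mm

Total = Σ Rᵢ Δtᵢ = 9.9 × 4.9 + 26 × 2.4 + 7.6 × 5.1
      = 48.51 + 62.4 + 38.76 = 149.7 mm.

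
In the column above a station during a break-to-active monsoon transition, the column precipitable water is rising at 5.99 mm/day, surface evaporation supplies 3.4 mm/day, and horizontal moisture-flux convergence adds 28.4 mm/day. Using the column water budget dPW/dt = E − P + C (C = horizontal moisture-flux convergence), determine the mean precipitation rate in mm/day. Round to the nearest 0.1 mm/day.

P ≈ 25.8 mm/day

dPW/dt = +5.99 mm/day.
P = E + C − dPW/dt = 3.4 + (28.4) − (+5.99) = 25.8 mm/day.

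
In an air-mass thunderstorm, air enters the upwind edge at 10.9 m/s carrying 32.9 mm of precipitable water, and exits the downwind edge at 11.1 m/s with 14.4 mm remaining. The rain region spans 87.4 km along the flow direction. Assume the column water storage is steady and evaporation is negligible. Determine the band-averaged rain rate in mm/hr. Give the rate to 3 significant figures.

Column moisture flux per unit crosswind length is F = V × PW.
Inflow: F_in = 10.9 × 32.9 = 358.61 mm·m/s
Outflow: F_out = 11.1 × 14.4 = 159.84 mm·m/s
Steady-state rate R = (F_in − F_out)/L = (358.61 − 159.84) / 87400 m = 2.274e-03 mm/s.
R = 2.274e-03 × 3600 = 8.19 mm/hr.

R ≈ 8.19 mm/hr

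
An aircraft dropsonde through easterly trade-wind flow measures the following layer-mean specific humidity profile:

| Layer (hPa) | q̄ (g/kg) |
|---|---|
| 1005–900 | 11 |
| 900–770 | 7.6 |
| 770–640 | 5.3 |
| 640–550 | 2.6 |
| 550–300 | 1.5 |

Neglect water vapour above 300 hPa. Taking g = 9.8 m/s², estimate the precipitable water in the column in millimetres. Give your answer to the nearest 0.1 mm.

Precipitable water is the column-integrated vapour mass per unit area: PW = (1/g) Σ q̄ Δp, with q in kg/kg and Δp in Pa (1 kg/m² of water = 1 mm).
Layer 1005–900 hPa: Δp = 105 hPa = 10500 Pa, q̄ = 0.011 kg/kg → 0.011 × 10500 / 9.8 = 11.79 mm
Layer 900–770 hPa: Δp = 130 hPa = 13000 Pa, q̄ = 0.0076 kg/kg → 0.0076 × 13000 / 9.8 = 10.08 mm
Layer 770–640 hPa: Δp = 130 hPa = 13000 Pa, q̄ = 0.0053 kg/kg → 0.0053 × 13000 / 9.8 = 7.03 mm
Layer 640–550 hPa: Δp = 90 hPa = 9000 Pa, q̄ = 0.0026 kg/kg → 0.0026 × 9000 / 9.8 = 2.39 mm
Layer 550–300 hPa: Δp = 250 hPa = 25000 Pa, q̄ = 0.0015 kg/kg → 0.0015 × 25000 / 9.8 = 3.83 mm
PW = 11.79 + 10.08 + 7.03 + 2.39 + 3.83 = 35.12 ≈ 35.1 mm.

PW ≈ 35.1 mm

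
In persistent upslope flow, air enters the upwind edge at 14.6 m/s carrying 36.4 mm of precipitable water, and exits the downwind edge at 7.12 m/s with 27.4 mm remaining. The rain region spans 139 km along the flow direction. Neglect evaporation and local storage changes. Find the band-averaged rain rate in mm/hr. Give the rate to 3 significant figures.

Column moisture flux per unit crosswind length is F = V × PW.
Inflow: F_in = 14.6 × 36.4 = 531.44 mm·m/s
Outflow: F_out = 7.12 × 27.4 = 195.088 mm·m/s
Steady-state rate R = (F_in − F_out)/L = (531.44 − 195.088) / 139000 m = 2.420e-03 mm/s.
R = 2.420e-03 × 3600 = 8.71 mm/hr.

R ≈ 8.71 mm/hr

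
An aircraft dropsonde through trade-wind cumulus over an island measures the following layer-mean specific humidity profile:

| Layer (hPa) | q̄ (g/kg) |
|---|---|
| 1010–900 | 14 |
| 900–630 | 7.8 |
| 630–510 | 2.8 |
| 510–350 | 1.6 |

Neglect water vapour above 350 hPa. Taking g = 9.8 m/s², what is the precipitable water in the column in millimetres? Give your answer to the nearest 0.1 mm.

PW ≈ 43.2 mm

Precipitable water is the column-integrated vapour mass per unit area: PW = (1/g) Σ q̄ Δp, with q in kg/kg and Δp in Pa (1 kg/m² of water = 1 mm).
Layer 1010–900 hPa: Δp = 110 hPa = 11000 Pa, q̄ = 0.014 kg/kg → 0.014 × 11000 / 9.8 = 15.71 mm
Layer 900–630 hPa: Δp = 270 hPa = 27000 Pa, q̄ = 0.0078 kg/kg → 0.0078 × 27000 / 9.8 = 21.49 mm
Layer 630–510 hPa: Δp = 120 hPa = 12000 Pa, q̄ = 0.0028 kg/kg → 0.0028 × 12000 / 9.8 = 3.43 mm
Layer 510–350 hPa: Δp = 160 hPa = 16000 Pa, q̄ = 0.0016 kg/kg → 0.0016 × 16000 / 9.8 = 2.61 mm
PW = 15.71 + 21.49 + 3.43 + 2.61 = 43.24 ≈ 43.2 mm.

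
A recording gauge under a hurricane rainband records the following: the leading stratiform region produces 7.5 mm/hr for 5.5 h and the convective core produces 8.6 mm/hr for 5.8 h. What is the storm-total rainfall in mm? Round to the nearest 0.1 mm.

Total = Σ Rᵢ Δtᵢ = 7.5 × 5.5 + 8.6 × 5.8
      = 41.25 + 49.88 = 91.1 mm.

total ≈ 91.1 mm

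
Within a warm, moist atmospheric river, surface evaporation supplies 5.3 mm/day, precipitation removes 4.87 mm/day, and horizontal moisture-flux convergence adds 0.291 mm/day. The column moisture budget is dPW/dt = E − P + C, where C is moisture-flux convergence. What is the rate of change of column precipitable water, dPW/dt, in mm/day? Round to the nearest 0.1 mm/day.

dPW/dt = E − P + C = 5.3 − 4.87 + (0.291) = 0.7 mm/day.

dPW/dt ≈ 0.7 mm/day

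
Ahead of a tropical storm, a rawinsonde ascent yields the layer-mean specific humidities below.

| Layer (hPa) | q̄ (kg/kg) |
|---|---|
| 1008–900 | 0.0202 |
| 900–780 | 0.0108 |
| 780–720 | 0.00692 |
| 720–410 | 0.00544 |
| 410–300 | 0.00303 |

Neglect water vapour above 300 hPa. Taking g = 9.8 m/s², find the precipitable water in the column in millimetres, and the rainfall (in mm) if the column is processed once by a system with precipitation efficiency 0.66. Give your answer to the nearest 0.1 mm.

PW ≈ 60.3 mm; rainfall ≈ 39.8 mm

Precipitable water is the column-integrated vapour mass per unit area: PW = (1/g) Σ q̄ Δp, with q in kg/kg and Δp in Pa (1 kg/m² of water = 1 mm).
Layer 1008–900 hPa: Δp = 108 hPa = 10800 Pa, q̄ = 0.0202 kg/kg → 0.0202 × 10800 / 9.8 = 22.26 mm
Layer 900–780 hPa: Δp = 120 hPa = 12000 Pa, q̄ = 0.0108 kg/kg → 0.0108 × 12000 / 9.8 = 13.22 mm
Layer 780–720 hPa: Δp = 60 hPa = 6000 Pa, q̄ = 0.00692 kg/kg → 0.00692 × 6000 / 9.8 = 4.24 mm
Layer 720–410 hPa: Δp = 310 hPa = 31000 Pa, q̄ = 0.00544 kg/kg → 0.00544 × 31000 / 9.8 = 17.21 mm
Layer 410–300 hPa: Δp = 110 hPa = 11000 Pa, q̄ = 0.00303 kg/kg → 0.00303 × 11000 / 9.8 = 3.40 mm
PW = 22.26 + 13.22 + 4.24 + 17.21 + 3.40 = 60.33 ≈ 60.3 mm.
Rainfall = ε × PW = 0.66 × 60.3 = 39.8 mm.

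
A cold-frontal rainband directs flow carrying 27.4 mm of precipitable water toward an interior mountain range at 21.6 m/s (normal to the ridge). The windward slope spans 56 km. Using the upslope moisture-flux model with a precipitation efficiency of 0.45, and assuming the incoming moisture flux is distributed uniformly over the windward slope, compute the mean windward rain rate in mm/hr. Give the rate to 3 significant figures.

Incoming column moisture flux per unit ridge length: F = V × PW = 21.6 × 27.4 = 591.84 mm·m/s.
Spread over the 56 km slope with efficiency ε = 0.45: R = ε·F/W = 0.45 × 591.84 / 56000 m = 4.756e-03 mm/s.
R = 4.756e-03 × 3600 = 17.1 mm/hr.

R ≈ 17.1 mm/hr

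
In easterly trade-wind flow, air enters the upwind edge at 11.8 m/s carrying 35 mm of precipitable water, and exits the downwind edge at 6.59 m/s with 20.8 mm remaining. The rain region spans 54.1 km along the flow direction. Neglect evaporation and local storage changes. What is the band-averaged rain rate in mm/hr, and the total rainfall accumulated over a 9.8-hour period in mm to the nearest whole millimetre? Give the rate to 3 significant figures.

R ≈ 18.4 mm/hr; total ≈ 180 mm

Column moisture flux per unit crosswind length is F = V × PW.
Inflow: F_in = 11.8 × 35 = 413 mm·m/s
Outflow: F_out = 6.59 × 20.8 = 137.072 mm·m/s
Steady-state rate R = (F_in − F_out)/L = (413 − 137.072) / 54100 m = 5.100e-03 mm/s.
R = 5.100e-03 × 3600 = 18.4 mm/hr.
Over 9.8 h: total = 18.4 × 9.8 = 180.32 ≈ 180 mm.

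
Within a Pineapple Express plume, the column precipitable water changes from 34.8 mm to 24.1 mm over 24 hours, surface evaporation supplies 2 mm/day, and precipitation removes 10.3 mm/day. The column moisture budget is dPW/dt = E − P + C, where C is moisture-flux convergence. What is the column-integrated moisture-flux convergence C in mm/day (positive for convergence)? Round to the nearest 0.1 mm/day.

dPW/dt = (24.1 − 34.8) mm / (24/24 day) = -10.700 mm/day.
C = dPW/dt − E + P = (-10.700) − 2 + 10.3 = -2.4 mm/day.

C ≈ -2.4 mm/day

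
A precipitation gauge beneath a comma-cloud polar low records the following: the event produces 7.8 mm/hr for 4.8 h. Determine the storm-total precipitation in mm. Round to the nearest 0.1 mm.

Total = Σ Rᵢ Δtᵢ = 7.8 × 4.8
      = 37.44 = 37.4 mm.

total ≈ 37.4 mm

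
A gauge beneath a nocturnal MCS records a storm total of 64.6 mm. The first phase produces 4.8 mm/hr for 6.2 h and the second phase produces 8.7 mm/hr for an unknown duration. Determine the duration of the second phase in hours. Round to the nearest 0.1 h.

duration ≈ 4.0 h

Known phases: 4.8 × 6.2 = 29.76 mm.
Remaining depth = 64.6 − 29.76 = 34.84 mm.
Duration = 34.84 / 8.7 = 4.0 h.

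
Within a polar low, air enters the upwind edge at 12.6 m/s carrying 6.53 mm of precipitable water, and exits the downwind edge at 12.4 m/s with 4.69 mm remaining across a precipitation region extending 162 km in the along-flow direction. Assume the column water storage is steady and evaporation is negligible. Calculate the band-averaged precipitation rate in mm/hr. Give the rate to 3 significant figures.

R ≈ 0.536 mm/hr

Column moisture flux per unit crosswind length is F = V × PW.
Inflow: F_in = 12.6 × 6.53 = 82.278 mm·m/s
Outflow: F_out = 12.4 × 4.69 = 58.156 mm·m/s
Steady-state rate R = (F_in − F_out)/L = (82.278 − 58.156) / 162000 m = 1.489e-04 mm/s.
R = 1.489e-04 × 3600 = 0.536 mm/hr.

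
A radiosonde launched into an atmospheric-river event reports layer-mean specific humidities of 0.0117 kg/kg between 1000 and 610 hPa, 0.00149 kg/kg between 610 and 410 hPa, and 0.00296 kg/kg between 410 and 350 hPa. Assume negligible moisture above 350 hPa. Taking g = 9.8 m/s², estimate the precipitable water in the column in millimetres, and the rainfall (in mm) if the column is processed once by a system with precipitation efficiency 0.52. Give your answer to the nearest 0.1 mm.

Precipitable water is the column-integrated vapour mass per unit area: PW = (1/g) Σ q̄ Δp, with q in kg/kg and Δp in Pa (1 kg/m² of water = 1 mm).
Layer 1000–610 hPa: Δp = 390 hPa = 39000 Pa, q̄ = 0.0117 kg/kg → 0.0117 × 39000 / 9.8 = 46.56 mm
Layer 610–410 hPa: Δp = 200 hPa = 20000 Pa, q̄ = 0.00149 kg/kg → 0.00149 × 20000 / 9.8 = 3.04 mm
Layer 410–350 hPa: Δp = 60 hPa = 6000 Pa, q̄ = 0.00296 kg/kg → 0.00296 × 6000 / 9.8 = 1.81 mm
PW = 46.56 + 3.04 + 1.81 = 51.41 ≈ 51.4 mm.
Rainfall = ε × PW = 0.52 × 51.4 = 26.7 mm.

PW ≈ 51.4 mm; rainfall ≈ 26.7 mm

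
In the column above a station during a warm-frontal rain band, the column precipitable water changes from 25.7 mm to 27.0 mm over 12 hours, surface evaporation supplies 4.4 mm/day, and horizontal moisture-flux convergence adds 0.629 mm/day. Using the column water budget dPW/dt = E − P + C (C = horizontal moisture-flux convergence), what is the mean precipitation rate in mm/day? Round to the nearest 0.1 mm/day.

dPW/dt = (27.0 − 25.7) mm / (12/24 day) = +2.600 mm/day.
P = E + C − dPW/dt = 4.4 + (0.629) − (+2.600) = 2.4 mm/day.

P ≈ 2.4 mm/day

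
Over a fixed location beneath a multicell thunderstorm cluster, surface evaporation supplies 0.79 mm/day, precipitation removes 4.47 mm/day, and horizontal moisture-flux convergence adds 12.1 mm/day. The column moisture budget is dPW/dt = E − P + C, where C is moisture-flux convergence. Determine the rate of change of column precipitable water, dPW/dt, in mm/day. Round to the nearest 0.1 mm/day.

dPW/dt ≈ 8.4 mm/day

dPW/dt = E − P + C = 0.79 − 4.47 + (12.1) = 8.4 mm/day.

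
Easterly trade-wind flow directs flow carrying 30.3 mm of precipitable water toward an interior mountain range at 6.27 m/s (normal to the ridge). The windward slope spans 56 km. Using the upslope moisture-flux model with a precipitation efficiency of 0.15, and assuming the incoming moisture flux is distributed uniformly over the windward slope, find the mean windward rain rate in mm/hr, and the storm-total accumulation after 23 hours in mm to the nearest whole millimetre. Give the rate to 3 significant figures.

R ≈ 1.83 mm/hr; total ≈ 42 mm

Incoming column moisture flux per unit ridge length: F = V × PW = 6.27 × 30.3 = 189.981 mm·m/s.
Spread over the 56 km slope with efficiency ε = 0.15: R = ε·F/W = 0.15 × 189.981 / 56000 m = 5.089e-04 mm/s.
R = 5.089e-04 × 3600 = 1.83 mm/hr.
Over 23 h: total = 1.83 × 23 = 42.09 ≈ 42 mm.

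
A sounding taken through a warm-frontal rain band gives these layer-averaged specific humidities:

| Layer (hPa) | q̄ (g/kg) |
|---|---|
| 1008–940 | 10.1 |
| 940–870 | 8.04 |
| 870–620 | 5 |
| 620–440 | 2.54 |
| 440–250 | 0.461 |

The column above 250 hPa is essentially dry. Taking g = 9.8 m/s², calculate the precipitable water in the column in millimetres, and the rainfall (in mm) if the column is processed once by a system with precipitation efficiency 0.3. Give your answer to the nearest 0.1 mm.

PW ≈ 31.1 mm; rainfall ≈ 9.3 mm

Precipitable water is the column-integrated vapour mass per unit area: PW = (1/g) Σ q̄ Δp, with q in kg/kg and Δp in Pa (1 kg/m² of water = 1 mm).
Layer 1008–940 hPa: Δp = 68 hPa = 6800 Pa, q̄ = 0.0101 kg/kg → 0.0101 × 6800 / 9.8 = 7.01 mm
Layer 940–870 hPa: Δp = 70 hPa = 7000 Pa, q̄ = 0.00804 kg/kg → 0.00804 × 7000 / 9.8 = 5.74 mm
Layer 870–620 hPa: Δp = 250 hPa = 25000 Pa, q̄ = 0.005 kg/kg → 0.005 × 25000 / 9.8 = 12.76 mm
Layer 620–440 hPa: Δp = 180 hPa = 18000 Pa, q̄ = 0.00254 kg/kg → 0.00254 × 18000 / 9.8 = 4.67 mm
Layer 440–250 hPa: Δp = 190 hPa = 19000 Pa, q̄ = 0.000461 kg/kg → 0.000461 × 19000 / 9.8 = 0.89 mm
PW = 7.01 + 5.74 + 12.76 + 4.67 + 0.89 = 31.07 ≈ 31.1 mm.
Rainfall = ε × PW = 0.3 × 31.1 = 9.3 mm.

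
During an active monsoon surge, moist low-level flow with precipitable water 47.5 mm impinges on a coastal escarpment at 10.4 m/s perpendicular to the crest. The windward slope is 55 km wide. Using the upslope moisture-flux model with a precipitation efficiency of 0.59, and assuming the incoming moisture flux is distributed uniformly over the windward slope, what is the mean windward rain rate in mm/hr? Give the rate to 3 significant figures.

Incoming column moisture flux per unit ridge length: F = V × PW = 10.4 × 47.5 = 494 mm·m/s.
Spread over the 55 km slope with efficiency ε = 0.59: R = ε·F/W = 0.59 × 494 / 55000 m = 5.299e-03 mm/s.
R = 5.299e-03 × 3600 = 19.1 mm/hr.

R ≈ 19.1 mm/hr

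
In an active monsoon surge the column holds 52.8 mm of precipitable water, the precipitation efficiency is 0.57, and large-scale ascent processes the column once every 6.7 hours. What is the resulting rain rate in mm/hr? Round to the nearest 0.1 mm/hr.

Each overturning extracts ε × PW = 0.57 × 52.8 = 30.096 mm.
Rate = ε·PW / τ = 30.096 / 6.7 h = 4.5 mm/hr.

R ≈ 4.5 mm/hr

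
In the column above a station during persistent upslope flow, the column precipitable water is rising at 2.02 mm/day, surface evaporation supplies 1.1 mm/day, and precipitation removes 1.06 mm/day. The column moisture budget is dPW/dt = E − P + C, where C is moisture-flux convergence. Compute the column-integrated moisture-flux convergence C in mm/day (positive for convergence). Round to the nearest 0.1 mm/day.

C ≈ 2.0 mm/day

dPW/dt = +2.02 mm/day.
C = dPW/dt − E + P = (+2.02) − 1.1 + 1.06 = 2.0 mm/day.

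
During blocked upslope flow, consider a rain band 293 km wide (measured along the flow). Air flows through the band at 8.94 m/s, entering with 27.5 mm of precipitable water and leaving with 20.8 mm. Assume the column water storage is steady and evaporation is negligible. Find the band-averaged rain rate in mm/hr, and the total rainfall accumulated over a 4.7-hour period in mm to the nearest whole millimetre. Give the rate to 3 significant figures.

Column moisture flux per unit crosswind length is F = V × PW.
Inflow: F_in = 8.94 × 27.5 = 245.85 mm·m/s
Outflow: F_out = 8.94 × 20.8 = 185.952 mm·m/s
Steady-state rate R = (F_in − F_out)/L = (245.85 − 185.952) / 293000 m = 2.044e-04 mm/s.
R = 2.044e-04 × 3600 = 0.736 mm/hr.
Over 4.7 h: total = 0.736 × 4.7 = 3.4592 ≈ 3 mm.

R ≈ 0.736 mm/hr; total ≈ 3 mm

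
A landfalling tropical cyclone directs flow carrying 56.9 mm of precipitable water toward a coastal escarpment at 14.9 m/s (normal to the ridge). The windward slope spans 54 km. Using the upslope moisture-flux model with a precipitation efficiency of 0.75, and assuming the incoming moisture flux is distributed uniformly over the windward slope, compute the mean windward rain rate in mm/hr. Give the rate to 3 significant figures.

Incoming column moisture flux per unit ridge length: F = V × PW = 14.9 × 56.9 = 847.81 mm·m/s.
Spread over the 54 km slope with efficiency ε = 0.75: R = ε·F/W = 0.75 × 847.81 / 54000 m = 1.178e-02 mm/s.
R = 1.178e-02 × 3600 = 42.4 mm/hr.

R ≈ 42.4 mm/hr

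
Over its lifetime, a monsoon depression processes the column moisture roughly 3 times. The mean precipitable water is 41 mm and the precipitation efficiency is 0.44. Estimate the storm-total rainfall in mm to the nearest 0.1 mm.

Each cycle deposits ε × PW = 0.44 × 41 = 18.04 mm.
Over 3 cycles: 3 × 18.04 = 54.1 mm.

rainfall ≈ 54.1 mm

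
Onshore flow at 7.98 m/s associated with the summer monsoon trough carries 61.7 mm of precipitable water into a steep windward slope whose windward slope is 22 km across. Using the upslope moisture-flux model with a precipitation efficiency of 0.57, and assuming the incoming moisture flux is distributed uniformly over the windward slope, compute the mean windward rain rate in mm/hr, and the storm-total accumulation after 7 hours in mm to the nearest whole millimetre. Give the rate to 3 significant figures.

Incoming column moisture flux per unit ridge length: F = V × PW = 7.98 × 61.7 = 492.366 mm·m/s.
Spread over the 22 km slope with efficiency ε = 0.57: R = ε·F/W = 0.57 × 492.366 / 22000 m = 1.276e-02 mm/s.
R = 1.276e-02 × 3600 = 45.9 mm/hr.
Over 7 h: total = 45.9 × 7 = 321.3 ≈ 321 mm.

R ≈ 45.9 mm/hr; total ≈ 321 mm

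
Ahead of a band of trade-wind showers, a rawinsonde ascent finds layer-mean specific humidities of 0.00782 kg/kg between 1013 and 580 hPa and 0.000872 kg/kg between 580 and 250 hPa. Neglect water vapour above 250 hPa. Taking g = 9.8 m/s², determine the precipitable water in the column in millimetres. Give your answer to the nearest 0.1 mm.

PW ≈ 37.5 mm

Precipitable water is the column-integrated vapour mass per unit area: PW = (1/g) Σ q̄ Δp, with q in kg/kg and Δp in Pa (1 kg/m² of water = 1 mm).
Layer 1013–580 hPa: Δp = 433 hPa = 43300 Pa, q̄ = 0.00782 kg/kg → 0.00782 × 43300 / 9.8 = 34.55 mm
Layer 580–250 hPa: Δp = 330 hPa = 33000 Pa, q̄ = 0.000872 kg/kg → 0.000872 × 33000 / 9.8 = 2.94 mm
PW = 34.55 + 2.94 = 37.49 ≈ 37.5 mm.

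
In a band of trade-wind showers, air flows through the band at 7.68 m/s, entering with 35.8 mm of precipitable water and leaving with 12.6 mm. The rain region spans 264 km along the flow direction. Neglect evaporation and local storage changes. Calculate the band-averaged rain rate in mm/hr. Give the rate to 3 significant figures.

R ≈ 2.43 mm/hr

Column moisture flux per unit crosswind length is F = V × PW.
Inflow: F_in = 7.68 × 35.8 = 274.944 mm·m/s
Outflow: F_out = 7.68 × 12.6 = 96.768 mm·m/s
Steady-state rate R = (F_in − F_out)/L = (274.944 − 96.768) / 264000 m = 6.749e-04 mm/s.
R = 6.749e-04 × 3600 = 2.43 mm/hr.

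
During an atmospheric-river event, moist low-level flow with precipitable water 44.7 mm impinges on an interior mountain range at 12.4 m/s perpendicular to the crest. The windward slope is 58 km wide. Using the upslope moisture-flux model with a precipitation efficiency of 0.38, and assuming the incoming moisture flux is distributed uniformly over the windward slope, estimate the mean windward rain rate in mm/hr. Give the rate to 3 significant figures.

R ≈ 13.1 mm/hr

Incoming column moisture flux per unit ridge length: F = V × PW = 12.4 × 44.7 = 554.28 mm·m/s.
Spread over the 58 km slope with efficiency ε = 0.38: R = ε·F/W = 0.38 × 554.28 / 58000 m = 3.631e-03 mm/s.
R = 3.631e-03 × 3600 = 13.1 mm/hr.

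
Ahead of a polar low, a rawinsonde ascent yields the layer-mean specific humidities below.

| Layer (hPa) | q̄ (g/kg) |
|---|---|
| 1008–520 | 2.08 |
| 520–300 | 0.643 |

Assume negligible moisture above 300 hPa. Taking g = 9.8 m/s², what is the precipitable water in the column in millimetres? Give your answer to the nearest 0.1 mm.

Precipitable water is the column-integrated vapour mass per unit area: PW = (1/g) Σ q̄ Δp, with q in kg/kg and Δp in Pa (1 kg/m² of water = 1 mm).
Layer 1008–520 hPa: Δp = 488 hPa = 48800 Pa, q̄ = 0.00208 kg/kg → 0.00208 × 48800 / 9.8 = 10.36 mm
Layer 520–300 hPa: Δp = 220 hPa = 22000 Pa, q̄ = 0.000643 kg/kg → 0.000643 × 22000 / 9.8 = 1.44 mm
PW = 10.36 + 1.44 = 11.80 ≈ 11.8 mm.

PW ≈ 11.8 mm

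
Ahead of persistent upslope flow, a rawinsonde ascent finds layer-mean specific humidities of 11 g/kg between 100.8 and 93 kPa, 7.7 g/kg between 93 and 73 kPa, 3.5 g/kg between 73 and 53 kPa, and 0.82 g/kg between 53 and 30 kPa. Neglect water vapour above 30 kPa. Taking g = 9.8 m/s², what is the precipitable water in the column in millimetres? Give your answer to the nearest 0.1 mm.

PW ≈ 33.5 mm

Precipitable water is the column-integrated vapour mass per unit area: PW = (1/g) Σ q̄ Δp, with q in kg/kg and Δp in Pa (1 kg/m² of water = 1 mm).
Layer 100.8–93 kPa: Δp = 78 hPa = 7800 Pa, q̄ = 0.011 kg/kg → 0.011 × 7800 / 9.8 = 8.76 mm
Layer 93–73 kPa: Δp = 200 hPa = 20000 Pa, q̄ = 0.0077 kg/kg → 0.0077 × 20000 / 9.8 = 15.71 mm
Layer 73–53 kPa: Δp = 200 hPa = 20000 Pa, q̄ = 0.0035 kg/kg → 0.0035 × 20000 / 9.8 = 7.14 mm
Layer 53–30 kPa: Δp = 230 hPa = 23000 Pa, q̄ = 0.00082 kg/kg → 0.00082 × 23000 / 9.8 = 1.92 mm
PW = 8.76 + 15.71 + 7.14 + 1.92 = 33.53 ≈ 33.5 mm.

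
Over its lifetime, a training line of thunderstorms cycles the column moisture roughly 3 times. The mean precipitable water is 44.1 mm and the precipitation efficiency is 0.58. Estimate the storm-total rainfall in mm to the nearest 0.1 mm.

Each cycle deposits ε × PW = 0.58 × 44.1 = 25.578 mm.
Over 3 cycles: 3 × 25.578 = 76.7 mm.

rainfall ≈ 76.7 mm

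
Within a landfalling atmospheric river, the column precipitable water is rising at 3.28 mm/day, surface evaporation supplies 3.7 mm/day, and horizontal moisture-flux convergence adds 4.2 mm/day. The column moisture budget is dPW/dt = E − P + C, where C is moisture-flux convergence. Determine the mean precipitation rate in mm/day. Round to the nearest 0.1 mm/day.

dPW/dt = +3.28 mm/day.
P = E + C − dPW/dt = 3.7 + (4.2) − (+3.28) = 4.6 mm/day.

P ≈ 4.6 mm/day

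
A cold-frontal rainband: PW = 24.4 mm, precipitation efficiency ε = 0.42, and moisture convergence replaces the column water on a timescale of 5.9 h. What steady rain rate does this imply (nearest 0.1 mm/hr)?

Each overturning extracts ε × PW = 0.42 × 24.4 = 10.248 mm.
Rate = ε·PW / τ = 10.248 / 5.9 h = 1.7 mm/hr.

R ≈ 1.7 mm/hr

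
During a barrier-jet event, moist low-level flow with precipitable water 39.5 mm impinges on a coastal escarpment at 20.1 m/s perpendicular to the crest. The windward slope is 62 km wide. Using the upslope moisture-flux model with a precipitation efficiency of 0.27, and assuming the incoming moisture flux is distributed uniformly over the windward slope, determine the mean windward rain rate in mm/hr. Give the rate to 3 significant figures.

Incoming column moisture flux per unit ridge length: F = V × PW = 20.1 × 39.5 = 793.95 mm·m/s.
Spread over the 62 km slope with efficiency ε = 0.27: R = ε·F/W = 0.27 × 793.95 / 62000 m = 3.458e-03 mm/s.
R = 3.458e-03 × 3600 = 12.4 mm/hr.

R ≈ 12.4 mm/hr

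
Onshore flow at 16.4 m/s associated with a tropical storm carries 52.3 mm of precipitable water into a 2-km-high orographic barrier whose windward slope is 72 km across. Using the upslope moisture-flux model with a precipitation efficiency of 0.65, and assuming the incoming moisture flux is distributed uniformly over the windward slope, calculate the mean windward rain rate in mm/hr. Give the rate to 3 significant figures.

Incoming column moisture flux per unit ridge length: F = V × PW = 16.4 × 52.3 = 857.72 mm·m/s.
Spread over the 72 km slope with efficiency ε = 0.65: R = ε·F/W = 0.65 × 857.72 / 72000 m = 7.743e-03 mm/s.
R = 7.743e-03 × 3600 = 27.9 mm/hr.

R ≈ 27.9 mm/hr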